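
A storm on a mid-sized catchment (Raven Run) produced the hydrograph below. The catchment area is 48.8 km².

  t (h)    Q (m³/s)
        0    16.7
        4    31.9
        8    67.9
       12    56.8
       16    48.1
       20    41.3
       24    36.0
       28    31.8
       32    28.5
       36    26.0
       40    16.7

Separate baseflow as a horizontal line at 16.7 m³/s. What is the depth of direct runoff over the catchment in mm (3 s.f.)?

d ≈ 64.3 mm

Direct runoff: 0.0, 15.2, 51.2, 40.1, 31.4, 24.6, 19.3, 15.1, 11.8, 9.3, 0.0 m³/s; ΣQ_DR = 218.0 m³/s.
V = ΣQ_DR · Δt = 218.0 × 14400 s = 3.139 × 10^6 m³.
Over A = 48.8 km², depth = V / A = 64.3 mm.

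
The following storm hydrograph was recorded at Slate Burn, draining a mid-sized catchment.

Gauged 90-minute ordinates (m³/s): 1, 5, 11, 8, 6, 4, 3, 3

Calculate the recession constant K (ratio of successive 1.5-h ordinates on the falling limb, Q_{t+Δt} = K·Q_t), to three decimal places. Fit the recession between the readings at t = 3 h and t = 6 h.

Using the recession-limb readings at t = 3 h and t = 6 h: Q falls from 11 to 6 m³/s over 2 intervals.
K = (Q₂/Q₁)^(1/2) = (6/11)^(1/2) = 0.739.

K ≈ 0.739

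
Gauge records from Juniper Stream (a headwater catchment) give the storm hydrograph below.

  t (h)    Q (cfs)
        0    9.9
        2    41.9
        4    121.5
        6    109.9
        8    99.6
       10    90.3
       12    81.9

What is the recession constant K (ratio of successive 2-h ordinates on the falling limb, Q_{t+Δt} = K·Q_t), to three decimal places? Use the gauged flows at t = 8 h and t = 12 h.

K ≈ 0.907

Using the recession-limb readings at t = 8 h and t = 12 h: Q falls from 99.6 to 81.9 cfs over 2 intervals.
K = (Q₂/Q₁)^(1/2) = (81.9/99.6)^(1/2) = 0.907.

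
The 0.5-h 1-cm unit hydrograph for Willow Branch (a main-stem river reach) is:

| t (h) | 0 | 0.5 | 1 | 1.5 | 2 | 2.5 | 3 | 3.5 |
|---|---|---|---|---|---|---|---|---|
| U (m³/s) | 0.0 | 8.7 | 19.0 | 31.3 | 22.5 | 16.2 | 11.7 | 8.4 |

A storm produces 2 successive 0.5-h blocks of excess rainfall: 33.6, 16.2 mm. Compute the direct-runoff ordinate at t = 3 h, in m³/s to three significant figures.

Q ≈ 65.6 m³/s

By discrete convolution, Q_j = Σ (P_i / 10 mm) · U_{j−i}.
At t = 3 h (j=6): Q = (33.6/10)·11.7 + (16.2/10)·16.2 = 65.6 m³/s.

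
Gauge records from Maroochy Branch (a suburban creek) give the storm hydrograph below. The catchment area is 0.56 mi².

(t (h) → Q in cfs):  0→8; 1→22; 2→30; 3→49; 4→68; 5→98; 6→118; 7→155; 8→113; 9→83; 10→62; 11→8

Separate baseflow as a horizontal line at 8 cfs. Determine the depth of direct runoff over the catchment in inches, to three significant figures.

d ≈ 1.99 in

Direct runoff: 0.0, 14.0, 22.0, 41.0, 60.0, 90.0, 110.0, 147.0, 105.0, 75.0, 54.0, 0.0 cfs; ΣQ_DR = 718.0 cfs.
V = ΣQ_DR · Δt = 718.0 × 3600 s = 2.585 × 10^6 ft³.
Over A = 0.56 mi², depth = V / A = 1.99 in.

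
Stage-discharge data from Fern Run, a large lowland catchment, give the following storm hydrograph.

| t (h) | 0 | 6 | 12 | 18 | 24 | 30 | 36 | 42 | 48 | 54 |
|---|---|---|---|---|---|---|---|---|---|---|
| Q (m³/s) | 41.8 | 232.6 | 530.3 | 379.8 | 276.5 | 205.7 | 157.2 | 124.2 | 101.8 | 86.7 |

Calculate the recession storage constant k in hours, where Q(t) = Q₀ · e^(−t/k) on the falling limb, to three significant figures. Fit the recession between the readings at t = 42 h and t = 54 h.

k ≈ 33.4 h

On the falling limb, Q drops from 124.2 to 86.7 m³/s between t = 42 h and t = 54 h (Δt = 12 h).
k = −Δt / ln(Q₂/Q₁) = −12 / ln(86.7/124.2) = 33.4 h.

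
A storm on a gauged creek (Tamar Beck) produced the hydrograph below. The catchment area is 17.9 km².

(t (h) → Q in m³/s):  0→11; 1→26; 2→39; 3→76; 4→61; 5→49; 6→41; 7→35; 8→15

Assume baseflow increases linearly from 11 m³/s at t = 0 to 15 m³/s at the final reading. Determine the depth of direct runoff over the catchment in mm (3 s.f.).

Direct runoff: 0.00, 14.50, 27.00, 63.50, 48.00, 35.50, 27.00, 20.50, 0.00 m³/s; ΣQ_DR = 236.0 m³/s.
V = ΣQ_DR · Δt = 236.0 × 3600 s = 8.496 × 10^5 m³.
Over A = 17.9 km², depth = V / A = 47.5 mm.

d ≈ 47.5 mm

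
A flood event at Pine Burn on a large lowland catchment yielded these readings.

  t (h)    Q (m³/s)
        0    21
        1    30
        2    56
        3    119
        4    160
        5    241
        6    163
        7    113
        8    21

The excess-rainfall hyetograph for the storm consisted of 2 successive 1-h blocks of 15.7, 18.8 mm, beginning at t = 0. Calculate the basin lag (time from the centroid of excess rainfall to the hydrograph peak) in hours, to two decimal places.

Centroid of excess rainfall: t_c = Σ P_i·t̄_i / ΣP_i = 1.0449 h (block centres at 0.5, 1.5 h).
Hydrograph peak occurs at t = 5 h, so basin lag t_L = 5 − 1.0449 = 3.96 h.

t_L ≈ 3.96 h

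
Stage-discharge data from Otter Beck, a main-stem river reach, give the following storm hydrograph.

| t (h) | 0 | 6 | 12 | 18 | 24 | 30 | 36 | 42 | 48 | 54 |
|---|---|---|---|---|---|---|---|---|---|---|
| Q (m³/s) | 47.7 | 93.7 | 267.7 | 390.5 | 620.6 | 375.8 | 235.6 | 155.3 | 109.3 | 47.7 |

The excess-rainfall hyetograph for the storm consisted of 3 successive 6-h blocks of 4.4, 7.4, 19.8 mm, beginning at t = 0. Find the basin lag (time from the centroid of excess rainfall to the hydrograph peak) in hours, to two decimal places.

t_L ≈ 12.08 h

Centroid of excess rainfall: t_c = Σ P_i·t̄_i / ΣP_i = 11.9241 h (block centres at 3, 9, 15 h).
Hydrograph peak occurs at t = 24 h, so basin lag t_L = 24 − 11.9241 = 12.08 h.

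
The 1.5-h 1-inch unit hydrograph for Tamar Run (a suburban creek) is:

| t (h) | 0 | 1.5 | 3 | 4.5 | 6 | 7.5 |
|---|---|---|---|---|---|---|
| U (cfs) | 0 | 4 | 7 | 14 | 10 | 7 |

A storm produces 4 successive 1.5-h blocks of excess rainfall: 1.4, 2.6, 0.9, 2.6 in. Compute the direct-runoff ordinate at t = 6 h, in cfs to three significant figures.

By discrete convolution, Q_j = Σ (P_i / 1 in) · U_{j−i}.
At t = 6 h (j=4): Q = (1.4/1)·10 + (2.6/1)·14 + (0.9/1)·7 + (2.6/1)·4 = 67.1 cfs.

Q ≈ 67.1 cfs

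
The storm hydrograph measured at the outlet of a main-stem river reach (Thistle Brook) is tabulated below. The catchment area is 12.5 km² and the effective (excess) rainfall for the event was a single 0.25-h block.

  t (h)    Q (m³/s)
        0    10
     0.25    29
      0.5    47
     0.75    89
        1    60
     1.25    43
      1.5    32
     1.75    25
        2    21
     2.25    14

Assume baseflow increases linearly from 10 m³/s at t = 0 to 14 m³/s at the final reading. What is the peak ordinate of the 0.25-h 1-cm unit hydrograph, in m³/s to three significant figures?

Direct runoff: 0.00, 18.56, 36.11, 77.67, 48.22, 30.78, 19.33, 11.89, 7.44, 0.00 m³/s; ΣQ_DR = 250.0 m³/s, peak = 77.67 m³/s.
Runoff depth d = ΣQ_DR·Δt / A = 250.0 × 900 / (12.5 km²) = 18.00 mm.
The 1-cm UH is the DRH scaled by (10 mm)/d, so U_p = 77.67 × 10/18.00 = 43.1 m³/s.

U_p ≈ 43.1 m³/s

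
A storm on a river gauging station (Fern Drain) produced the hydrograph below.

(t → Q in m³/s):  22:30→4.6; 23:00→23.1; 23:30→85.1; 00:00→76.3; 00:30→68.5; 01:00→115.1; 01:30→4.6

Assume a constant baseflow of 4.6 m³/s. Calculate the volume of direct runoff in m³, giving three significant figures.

V ≈ 6.21 × 10^5 m³

Direct-runoff ordinates (Q − Q_b): 0.0, 18.5, 80.5, 71.7, 63.9, 110.5, 0.0 m³/s.
ΣQ_DR = 345.1 m³/s.
With Δt = 0.5 h = 1800 s, V = ΣQ_DR · Δt = 345.1 × 1800 = 6.21 × 10^5 m³.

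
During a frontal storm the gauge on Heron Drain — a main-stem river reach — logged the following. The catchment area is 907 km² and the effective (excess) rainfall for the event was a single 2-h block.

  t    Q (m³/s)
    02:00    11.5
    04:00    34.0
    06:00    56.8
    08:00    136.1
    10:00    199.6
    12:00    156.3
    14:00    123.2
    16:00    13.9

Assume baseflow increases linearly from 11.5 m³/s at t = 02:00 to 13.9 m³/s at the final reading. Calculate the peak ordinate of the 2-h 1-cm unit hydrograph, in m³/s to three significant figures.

Direct runoff: 0.00, 22.16, 44.61, 123.57, 186.73, 143.09, 109.64, 0.00 m³/s; ΣQ_DR = 629.8 m³/s, peak = 186.73 m³/s.
Runoff depth d = ΣQ_DR·Δt / A = 629.8 × 7200 / (907 km²) = 5.000 mm.
The 1-cm UH is the DRH scaled by (10 mm)/d, so U_p = 186.73 × 10/5.000 = 373 m³/s.

U_p ≈ 373 m³/s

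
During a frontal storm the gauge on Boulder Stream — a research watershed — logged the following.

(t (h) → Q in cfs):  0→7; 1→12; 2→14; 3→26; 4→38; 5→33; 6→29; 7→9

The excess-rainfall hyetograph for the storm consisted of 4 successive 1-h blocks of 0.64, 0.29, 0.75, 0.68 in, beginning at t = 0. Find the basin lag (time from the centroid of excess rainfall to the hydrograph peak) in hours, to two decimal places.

t_L ≈ 1.88 h

Centroid of excess rainfall: t_c = Σ P_i·t̄_i / ΣP_i = 2.1229 h (block centres at 0.5, 1.5, 2.5, 3.5 h).
Hydrograph peak occurs at t = 4 h, so basin lag t_L = 4 − 2.1229 = 1.88 h.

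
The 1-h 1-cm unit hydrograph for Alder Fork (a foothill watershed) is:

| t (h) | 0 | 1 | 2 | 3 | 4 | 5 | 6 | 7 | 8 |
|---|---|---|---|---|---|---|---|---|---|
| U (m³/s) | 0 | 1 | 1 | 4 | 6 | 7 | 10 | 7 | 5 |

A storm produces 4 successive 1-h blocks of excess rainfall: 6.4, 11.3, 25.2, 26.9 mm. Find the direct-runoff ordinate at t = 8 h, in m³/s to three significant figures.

By discrete convolution, Q_j = Σ (P_i / 10 mm) · U_{j−i}.
At t = 8 h (j=8): Q = (6.4/10)·5 + (11.3/10)·7 + (25.2/10)·10 + (26.9/10)·7 = 55.1 m³/s.

Q ≈ 55.1 m³/s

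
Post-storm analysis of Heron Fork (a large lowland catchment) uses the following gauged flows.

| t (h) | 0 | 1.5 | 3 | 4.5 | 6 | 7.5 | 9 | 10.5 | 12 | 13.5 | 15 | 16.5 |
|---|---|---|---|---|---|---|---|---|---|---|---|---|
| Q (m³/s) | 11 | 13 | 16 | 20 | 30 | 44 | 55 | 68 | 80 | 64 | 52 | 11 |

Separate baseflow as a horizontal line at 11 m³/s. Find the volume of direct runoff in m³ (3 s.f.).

Direct-runoff ordinates (Q − Q_b): 0.0, 2.0, 5.0, 9.0, 19.0, 33.0, 44.0, 57.0, 69.0, 53.0, 41.0, 0.0 m³/s.
ΣQ_DR = 332.0 m³/s.
With Δt = 1.5 h = 5400 s, V = ΣQ_DR · Δt = 332.0 × 5400 = 1.79 × 10^6 m³.

V ≈ 1.79 × 10^6 m³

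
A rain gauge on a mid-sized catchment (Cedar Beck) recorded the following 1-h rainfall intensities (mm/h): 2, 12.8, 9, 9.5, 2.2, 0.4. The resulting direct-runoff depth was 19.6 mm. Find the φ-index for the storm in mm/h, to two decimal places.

Only the 3 blocks with intensity above φ contribute runoff: 12.8, 9, 9.5 mm/h.
Σ(I−φ)·Δt = d  ⇒  (12.8+9+9.5 − 3φ)·1 = 19.6
φ = (31.30 − 19.6/1) / 3 = 3.90 mm/h.

φ ≈ 3.90 mm/h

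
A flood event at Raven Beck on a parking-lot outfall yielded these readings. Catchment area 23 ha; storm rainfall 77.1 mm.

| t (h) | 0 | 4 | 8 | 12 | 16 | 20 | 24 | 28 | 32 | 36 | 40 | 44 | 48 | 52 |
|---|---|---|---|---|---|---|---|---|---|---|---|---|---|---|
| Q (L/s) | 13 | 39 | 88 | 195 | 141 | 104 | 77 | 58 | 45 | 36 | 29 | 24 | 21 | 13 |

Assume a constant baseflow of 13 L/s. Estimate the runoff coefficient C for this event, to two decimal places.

C ≈ 0.57

ΣQ_DR = 701.0 L/s; V = ΣQ_DR·Δt = 1.009 × 10^7 L.
Runoff depth d = V / A = 43.89 mm.
C = d / P = 43.89 / 77.1 = 0.57.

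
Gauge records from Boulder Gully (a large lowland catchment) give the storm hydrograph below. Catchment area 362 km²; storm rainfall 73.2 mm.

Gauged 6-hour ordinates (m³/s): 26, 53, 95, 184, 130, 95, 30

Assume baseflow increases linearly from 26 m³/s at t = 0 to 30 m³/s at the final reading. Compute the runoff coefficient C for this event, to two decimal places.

ΣQ_DR = 417.0 m³/s; V = ΣQ_DR·Δt = 9.007 × 10^6 m³.
Runoff depth d = V / A = 24.88 mm.
C = d / P = 24.88 / 73.2 = 0.34.

C ≈ 0.34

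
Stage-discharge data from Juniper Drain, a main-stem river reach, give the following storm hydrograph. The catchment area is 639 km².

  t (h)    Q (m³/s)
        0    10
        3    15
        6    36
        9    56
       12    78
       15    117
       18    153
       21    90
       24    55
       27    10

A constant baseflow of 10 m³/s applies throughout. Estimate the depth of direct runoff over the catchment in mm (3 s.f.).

Direct runoff: 0.0, 5.0, 26.0, 46.0, 68.0, 107.0, 143.0, 80.0, 45.0, 0.0 m³/s; ΣQ_DR = 520.0 m³/s.
V = ΣQ_DR · Δt = 520.0 × 10800 s = 5.616 × 10^6 m³.
Over A = 639 km², depth = V / A = 8.79 mm.

d ≈ 8.79 mm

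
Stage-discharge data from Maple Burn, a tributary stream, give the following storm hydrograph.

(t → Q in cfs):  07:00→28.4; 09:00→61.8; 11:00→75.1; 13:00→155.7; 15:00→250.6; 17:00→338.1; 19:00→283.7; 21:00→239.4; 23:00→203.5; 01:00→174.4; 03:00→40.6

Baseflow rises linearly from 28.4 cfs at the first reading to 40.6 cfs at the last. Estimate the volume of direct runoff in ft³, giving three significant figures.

V ≈ 1.06 × 10^7 ft³

Direct-runoff ordinates (Q − Q_b): 0.00, 32.18, 44.26, 123.64, 217.32, 303.60, 247.98, 202.46, 165.34, 135.02, 0.00 cfs.
ΣQ_DR = 1472 cfs.
With Δt = 2 h = 7200 s, V = ΣQ_DR · Δt = 1472 × 7200 = 1.06 × 10^7 ft³.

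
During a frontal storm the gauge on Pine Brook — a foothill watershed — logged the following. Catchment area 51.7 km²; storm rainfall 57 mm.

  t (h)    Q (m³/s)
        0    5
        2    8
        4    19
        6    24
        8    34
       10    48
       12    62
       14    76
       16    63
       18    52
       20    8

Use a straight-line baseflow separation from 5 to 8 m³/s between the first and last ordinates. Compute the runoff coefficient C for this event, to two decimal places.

ΣQ_DR = 327.5 m³/s; V = ΣQ_DR·Δt = 2.358 × 10^6 m³.
Runoff depth d = V / A = 45.61 mm.
C = d / P = 45.61 / 57 = 0.80.

C ≈ 0.80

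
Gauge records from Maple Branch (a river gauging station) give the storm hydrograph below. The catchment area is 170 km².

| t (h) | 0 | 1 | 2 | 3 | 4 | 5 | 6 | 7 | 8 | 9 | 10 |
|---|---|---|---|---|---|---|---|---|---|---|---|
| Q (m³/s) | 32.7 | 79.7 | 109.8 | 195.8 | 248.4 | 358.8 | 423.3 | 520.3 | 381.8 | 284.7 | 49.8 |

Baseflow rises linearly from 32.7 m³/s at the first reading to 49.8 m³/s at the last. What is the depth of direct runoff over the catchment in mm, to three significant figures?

Direct runoff: 0.00, 45.29, 73.68, 157.97, 208.86, 317.55, 380.34, 475.63, 335.42, 236.61, 0.00 m³/s; ΣQ_DR = 2231 m³/s.
V = ΣQ_DR · Δt = 2231 × 3600 s = 8.033 × 10^6 m³.
Over A = 170 km², depth = V / A = 47.3 mm.

d ≈ 47.3 mm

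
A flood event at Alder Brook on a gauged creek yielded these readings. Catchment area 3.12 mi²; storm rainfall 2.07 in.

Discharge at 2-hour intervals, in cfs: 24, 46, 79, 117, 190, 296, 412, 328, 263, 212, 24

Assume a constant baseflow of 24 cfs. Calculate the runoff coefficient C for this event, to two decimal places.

C ≈ 0.83

ΣQ_DR = 1727 cfs; V = ΣQ_DR·Δt = 1.243 × 10^7 ft³.
Runoff depth d = V / A = 1.715 in.
C = d / P = 1.715 / 2.07 = 0.83.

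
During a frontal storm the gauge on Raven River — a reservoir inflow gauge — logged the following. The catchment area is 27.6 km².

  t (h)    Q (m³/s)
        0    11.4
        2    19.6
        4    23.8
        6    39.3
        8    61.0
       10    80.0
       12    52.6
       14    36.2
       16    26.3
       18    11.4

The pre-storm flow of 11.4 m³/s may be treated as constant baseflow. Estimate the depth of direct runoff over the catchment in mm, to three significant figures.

d ≈ 64.6 mm

Direct runoff: 0.0, 8.2, 12.4, 27.9, 49.6, 68.6, 41.2, 24.8, 14.9, 0.0 m³/s; ΣQ_DR = 247.6 m³/s.
V = ΣQ_DR · Δt = 247.6 × 7200 s = 1.783 × 10^6 m³.
Over A = 27.6 km², depth = V / A = 64.6 mm.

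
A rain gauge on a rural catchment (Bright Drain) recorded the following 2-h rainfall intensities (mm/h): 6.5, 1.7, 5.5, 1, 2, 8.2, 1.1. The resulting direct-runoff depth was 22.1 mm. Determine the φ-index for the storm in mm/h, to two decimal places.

φ ≈ 3.05 mm/h

Only the 3 blocks with intensity above φ contribute runoff: 6.5, 5.5, 8.2 mm/h.
Σ(I−φ)·Δt = d  ⇒  (6.5+5.5+8.2 − 3φ)·2 = 22.1
φ = (20.20 − 22.1/2) / 3 = 3.05 mm/h.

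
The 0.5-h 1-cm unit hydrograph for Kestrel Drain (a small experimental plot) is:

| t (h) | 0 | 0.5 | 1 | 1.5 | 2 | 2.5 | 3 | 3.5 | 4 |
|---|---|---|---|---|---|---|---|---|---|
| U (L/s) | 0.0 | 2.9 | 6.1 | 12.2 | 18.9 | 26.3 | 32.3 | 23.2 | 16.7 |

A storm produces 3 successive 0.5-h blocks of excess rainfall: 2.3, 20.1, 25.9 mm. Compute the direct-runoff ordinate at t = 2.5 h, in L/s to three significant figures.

Q ≈ 75.6 L/s

By discrete convolution, Q_j = Σ (P_i / 10 mm) · U_{j−i}.
At t = 2.5 h (j=5): Q = (2.3/10)·26.3 + (20.1/10)·18.9 + (25.9/10)·12.2 = 75.6 L/s.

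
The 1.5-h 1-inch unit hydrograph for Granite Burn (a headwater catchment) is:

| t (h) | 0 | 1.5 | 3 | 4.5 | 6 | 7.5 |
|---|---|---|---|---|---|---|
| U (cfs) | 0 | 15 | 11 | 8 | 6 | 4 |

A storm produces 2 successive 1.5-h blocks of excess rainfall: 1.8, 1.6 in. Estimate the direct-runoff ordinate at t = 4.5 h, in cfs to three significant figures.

Q ≈ 32.0 cfs

By discrete convolution, Q_j = Σ (P_i / 1 in) · U_{j−i}.
At t = 4.5 h (j=3): Q = (1.8/1)·8 + (1.6/1)·11 = 32.0 cfs.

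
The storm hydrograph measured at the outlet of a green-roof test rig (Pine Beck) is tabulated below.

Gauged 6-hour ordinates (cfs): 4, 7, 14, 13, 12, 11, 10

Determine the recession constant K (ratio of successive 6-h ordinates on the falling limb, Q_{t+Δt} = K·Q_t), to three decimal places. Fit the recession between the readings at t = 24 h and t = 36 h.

Using the recession-limb readings at t = 24 h and t = 36 h: Q falls from 12 to 10 cfs over 2 intervals.
K = (Q₂/Q₁)^(1/2) = (10/12)^(1/2) = 0.913.

K ≈ 0.913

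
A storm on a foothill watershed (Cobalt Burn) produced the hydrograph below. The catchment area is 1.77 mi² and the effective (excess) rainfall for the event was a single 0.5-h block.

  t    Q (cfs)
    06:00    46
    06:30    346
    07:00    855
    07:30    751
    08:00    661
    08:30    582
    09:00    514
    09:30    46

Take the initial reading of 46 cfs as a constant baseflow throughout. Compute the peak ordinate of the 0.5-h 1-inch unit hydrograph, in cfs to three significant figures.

Direct runoff: 0.0, 300.0, 809.0, 705.0, 615.0, 536.0, 468.0, 0.0 cfs; ΣQ_DR = 3433 cfs, peak = 809.0 cfs.
Runoff depth d = ΣQ_DR·Δt / A = 3433 × 1800 / (1.77 mi²) = 1.503 in.
The 1-inch UH is the DRH scaled by (1 in)/d, so U_p = 809.0 × 1/1.503 = 538 cfs.

U_p ≈ 538 cfs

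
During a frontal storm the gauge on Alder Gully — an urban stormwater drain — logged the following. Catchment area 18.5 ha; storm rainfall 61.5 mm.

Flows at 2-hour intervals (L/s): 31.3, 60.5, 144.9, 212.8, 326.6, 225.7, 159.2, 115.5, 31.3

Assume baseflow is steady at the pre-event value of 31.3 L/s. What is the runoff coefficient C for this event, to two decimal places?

ΣQ_DR = 1026 L/s; V = ΣQ_DR·Δt = 7.388 × 10^6 L.
Runoff depth d = V / A = 39.93 mm.
C = d / P = 39.93 / 61.5 = 0.65.

C ≈ 0.65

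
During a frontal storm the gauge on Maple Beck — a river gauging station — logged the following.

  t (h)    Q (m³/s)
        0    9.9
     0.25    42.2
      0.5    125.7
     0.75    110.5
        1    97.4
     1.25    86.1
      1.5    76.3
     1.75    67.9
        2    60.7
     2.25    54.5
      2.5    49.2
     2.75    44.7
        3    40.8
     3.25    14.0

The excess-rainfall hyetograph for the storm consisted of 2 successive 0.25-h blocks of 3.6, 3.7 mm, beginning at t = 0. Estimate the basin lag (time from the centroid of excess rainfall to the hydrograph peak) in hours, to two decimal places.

Centroid of excess rainfall: t_c = Σ P_i·t̄_i / ΣP_i = 0.2517 h (block centres at 0.125, 0.375 h).
Hydrograph peak occurs at t = 0.5 h, so basin lag t_L = 0.5 − 0.2517 = 0.25 h.

t_L ≈ 0.25 h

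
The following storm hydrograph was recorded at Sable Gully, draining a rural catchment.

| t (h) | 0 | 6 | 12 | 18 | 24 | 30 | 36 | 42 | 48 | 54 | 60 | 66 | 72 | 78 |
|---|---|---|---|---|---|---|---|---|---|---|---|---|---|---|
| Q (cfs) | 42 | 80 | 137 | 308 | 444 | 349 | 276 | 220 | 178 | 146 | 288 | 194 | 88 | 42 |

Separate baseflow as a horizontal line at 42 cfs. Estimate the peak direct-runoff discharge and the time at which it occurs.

Q_p = 402.0 cfs at t = 24 h

Subtracting baseflow gives direct-runoff ordinates: 0.0, 38.0, 95.0, 266.0, 402.0, 307.0, 234.0, 178.0, 136.0, 104.0, 246.0, 152.0, 46.0, 0.0 cfs.
The maximum is 402.0 cfs, occurring at the reading for t = 24 h.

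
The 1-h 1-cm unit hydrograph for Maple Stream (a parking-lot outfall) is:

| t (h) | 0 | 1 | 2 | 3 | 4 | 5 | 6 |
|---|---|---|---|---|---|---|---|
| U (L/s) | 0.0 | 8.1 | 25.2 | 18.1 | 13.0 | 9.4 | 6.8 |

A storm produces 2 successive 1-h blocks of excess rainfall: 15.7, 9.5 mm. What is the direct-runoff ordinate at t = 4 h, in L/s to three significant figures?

Q ≈ 37.6 L/s

By discrete convolution, Q_j = Σ (P_i / 10 mm) · U_{j−i}.
At t = 4 h (j=4): Q = (15.7/10)·13.0 + (9.5/10)·18.1 = 37.6 L/s.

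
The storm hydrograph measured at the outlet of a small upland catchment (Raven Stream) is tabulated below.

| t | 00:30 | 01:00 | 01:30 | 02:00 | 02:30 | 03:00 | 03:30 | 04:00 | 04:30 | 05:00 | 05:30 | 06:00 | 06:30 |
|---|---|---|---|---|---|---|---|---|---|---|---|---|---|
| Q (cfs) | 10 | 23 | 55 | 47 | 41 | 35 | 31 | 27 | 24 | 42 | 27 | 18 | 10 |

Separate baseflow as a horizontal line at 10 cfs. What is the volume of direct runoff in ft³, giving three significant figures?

Direct-runoff ordinates (Q − Q_b): 0.0, 13.0, 45.0, 37.0, 31.0, 25.0, 21.0, 17.0, 14.0, 32.0, 17.0, 8.0, 0.0 cfs.
ΣQ_DR = 260.0 cfs.
With Δt = 0.5 h = 1800 s, V = ΣQ_DR · Δt = 260.0 × 1800 = 4.68 × 10^5 ft³.

V ≈ 4.68 × 10^5 ft³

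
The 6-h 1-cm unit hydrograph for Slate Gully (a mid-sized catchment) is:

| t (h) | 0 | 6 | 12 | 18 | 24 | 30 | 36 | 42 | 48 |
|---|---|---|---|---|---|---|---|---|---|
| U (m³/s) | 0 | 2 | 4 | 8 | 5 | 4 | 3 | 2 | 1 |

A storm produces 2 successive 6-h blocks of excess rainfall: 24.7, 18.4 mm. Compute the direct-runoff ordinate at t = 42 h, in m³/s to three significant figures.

Q ≈ 10.5 m³/s

By discrete convolution, Q_j = Σ (P_i / 10 mm) · U_{j−i}.
At t = 42 h (j=7): Q = (24.7/10)·2 + (18.4/10)·3 = 10.5 m³/s.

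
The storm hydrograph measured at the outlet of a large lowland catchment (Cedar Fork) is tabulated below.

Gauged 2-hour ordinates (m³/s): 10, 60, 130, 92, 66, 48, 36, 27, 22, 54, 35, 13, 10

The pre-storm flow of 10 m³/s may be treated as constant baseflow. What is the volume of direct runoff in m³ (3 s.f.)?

Direct-runoff ordinates (Q − Q_b): 0.0, 50.0, 120.0, 82.0, 56.0, 38.0, 26.0, 17.0, 12.0, 44.0, 25.0, 3.0, 0.0 m³/s.
ΣQ_DR = 473.0 m³/s.
With Δt = 2 h = 7200 s, V = ΣQ_DR · Δt = 473.0 × 7200 = 3.41 × 10^6 m³.

V ≈ 3.41 × 10^6 m³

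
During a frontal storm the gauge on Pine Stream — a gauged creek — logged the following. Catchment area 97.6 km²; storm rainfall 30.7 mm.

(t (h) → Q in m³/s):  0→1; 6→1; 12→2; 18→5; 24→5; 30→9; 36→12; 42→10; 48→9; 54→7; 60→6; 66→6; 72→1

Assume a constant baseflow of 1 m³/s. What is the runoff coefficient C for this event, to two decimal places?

C ≈ 0.44

ΣQ_DR = 61.00 m³/s; V = ΣQ_DR·Δt = 1.318 × 10^6 m³.
Runoff depth d = V / A = 13.50 mm.
C = d / P = 13.50 / 30.7 = 0.44.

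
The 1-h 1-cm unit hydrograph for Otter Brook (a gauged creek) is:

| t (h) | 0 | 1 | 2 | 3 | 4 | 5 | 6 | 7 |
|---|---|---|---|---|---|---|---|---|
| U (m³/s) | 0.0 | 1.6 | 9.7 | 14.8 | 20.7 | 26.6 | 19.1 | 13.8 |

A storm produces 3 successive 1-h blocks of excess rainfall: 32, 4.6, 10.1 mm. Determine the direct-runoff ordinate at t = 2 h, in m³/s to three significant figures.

By discrete convolution, Q_j = Σ (P_i / 10 mm) · U_{j−i}.
At t = 2 h (j=2): Q = (32/10)·9.7 + (4.6/10)·1.6 + (10.1/10)·0.0 = 31.8 m³/s.

Q ≈ 31.8 m³/s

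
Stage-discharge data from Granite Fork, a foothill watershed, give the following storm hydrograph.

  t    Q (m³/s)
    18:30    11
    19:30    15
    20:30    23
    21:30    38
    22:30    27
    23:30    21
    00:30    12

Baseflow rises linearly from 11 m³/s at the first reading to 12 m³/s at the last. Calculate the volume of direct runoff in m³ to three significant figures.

Direct-runoff ordinates (Q − Q_b): 0.00, 3.83, 11.67, 26.50, 15.33, 9.17, 0.00 m³/s.
ΣQ_DR = 66.50 m³/s.
With Δt = 1 h = 3600 s, V = ΣQ_DR · Δt = 66.50 × 3600 = 2.39 × 10^5 m³.

V ≈ 2.39 × 10^5 m³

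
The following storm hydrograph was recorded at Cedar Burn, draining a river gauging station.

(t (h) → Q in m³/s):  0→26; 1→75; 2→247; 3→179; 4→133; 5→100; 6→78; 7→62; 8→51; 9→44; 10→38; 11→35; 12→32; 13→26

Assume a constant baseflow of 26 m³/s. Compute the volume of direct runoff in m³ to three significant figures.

Direct-runoff ordinates (Q − Q_b): 0.0, 49.0, 221.0, 153.0, 107.0, 74.0, 52.0, 36.0, 25.0, 18.0, 12.0, 9.0, 6.0, 0.0 m³/s.
ΣQ_DR = 762.0 m³/s.
With Δt = 1 h = 3600 s, V = ΣQ_DR · Δt = 762.0 × 3600 = 2.74 × 10^6 m³.

V ≈ 2.74 × 10^6 m³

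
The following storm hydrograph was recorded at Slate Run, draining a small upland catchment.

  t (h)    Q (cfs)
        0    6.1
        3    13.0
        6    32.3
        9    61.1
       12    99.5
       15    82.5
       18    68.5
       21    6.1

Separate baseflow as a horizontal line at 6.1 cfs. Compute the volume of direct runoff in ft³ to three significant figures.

V ≈ 3.46 × 10^6 ft³

Direct-runoff ordinates (Q − Q_b): 0.0, 6.9, 26.2, 55.0, 93.4, 76.4, 62.4, 0.0 cfs.
ΣQ_DR = 320.3 cfs.
With Δt = 3 h = 10800 s, V = ΣQ_DR · Δt = 320.3 × 10800 = 3.46 × 10^6 ft³.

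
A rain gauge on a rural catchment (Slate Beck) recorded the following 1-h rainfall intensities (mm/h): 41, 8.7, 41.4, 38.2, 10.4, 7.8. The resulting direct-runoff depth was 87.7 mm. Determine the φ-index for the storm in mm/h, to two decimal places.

Only the 3 blocks with intensity above φ contribute runoff: 41, 41.4, 38.2 mm/h.
Σ(I−φ)·Δt = d  ⇒  (41+41.4+38.2 − 3φ)·1 = 87.7
φ = (120.6 − 87.7/1) / 3 = 10.97 mm/h.

φ ≈ 10.97 mm/h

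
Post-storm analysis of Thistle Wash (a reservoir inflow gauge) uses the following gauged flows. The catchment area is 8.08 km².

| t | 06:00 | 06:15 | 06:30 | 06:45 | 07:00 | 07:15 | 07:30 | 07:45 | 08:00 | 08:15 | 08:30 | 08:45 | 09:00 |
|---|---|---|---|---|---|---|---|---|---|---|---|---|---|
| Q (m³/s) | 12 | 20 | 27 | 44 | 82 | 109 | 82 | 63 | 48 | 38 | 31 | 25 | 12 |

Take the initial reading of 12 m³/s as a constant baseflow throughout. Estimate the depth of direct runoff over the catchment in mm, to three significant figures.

d ≈ 48.7 mm

Direct runoff: 0.0, 8.0, 15.0, 32.0, 70.0, 97.0, 70.0, 51.0, 36.0, 26.0, 19.0, 13.0, 0.0 m³/s; ΣQ_DR = 437.0 m³/s.
V = ΣQ_DR · Δt = 437.0 × 900 s = 3.933 × 10^5 m³.
Over A = 8.08 km², depth = V / A = 48.7 mm.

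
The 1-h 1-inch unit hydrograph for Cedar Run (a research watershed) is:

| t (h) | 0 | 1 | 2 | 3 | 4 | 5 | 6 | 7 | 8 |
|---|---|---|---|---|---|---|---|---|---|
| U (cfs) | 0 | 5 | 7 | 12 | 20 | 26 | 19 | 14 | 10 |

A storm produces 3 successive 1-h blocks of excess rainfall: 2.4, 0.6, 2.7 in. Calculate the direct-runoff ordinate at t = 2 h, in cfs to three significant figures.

Q ≈ 19.8 cfs

By discrete convolution, Q_j = Σ (P_i / 1 in) · U_{j−i}.
At t = 2 h (j=2): Q = (2.4/1)·7 + (0.6/1)·5 + (2.7/1)·0 = 19.8 cfs.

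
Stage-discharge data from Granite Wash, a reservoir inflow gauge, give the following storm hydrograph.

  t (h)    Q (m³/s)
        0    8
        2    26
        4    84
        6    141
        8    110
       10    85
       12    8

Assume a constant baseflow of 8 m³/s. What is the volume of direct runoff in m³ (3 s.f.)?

V ≈ 2.92 × 10^6 m³

Direct-runoff ordinates (Q − Q_b): 0.0, 18.0, 76.0, 133.0, 102.0, 77.0, 0.0 m³/s.
ΣQ_DR = 406.0 m³/s.
With Δt = 2 h = 7200 s, V = ΣQ_DR · Δt = 406.0 × 7200 = 2.92 × 10^6 m³.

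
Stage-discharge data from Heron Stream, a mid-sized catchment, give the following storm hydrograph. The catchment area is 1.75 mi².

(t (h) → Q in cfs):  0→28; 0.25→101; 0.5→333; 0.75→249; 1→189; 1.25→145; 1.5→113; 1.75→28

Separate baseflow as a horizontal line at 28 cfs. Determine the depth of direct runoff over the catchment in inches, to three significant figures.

Direct runoff: 0.0, 73.0, 305.0, 221.0, 161.0, 117.0, 85.0, 0.0 cfs; ΣQ_DR = 962.0 cfs.
V = ΣQ_DR · Δt = 962.0 × 900 s = 8.658 × 10^5 ft³.
Over A = 1.75 mi², depth = V / A = 0.213 in.

d ≈ 0.213 in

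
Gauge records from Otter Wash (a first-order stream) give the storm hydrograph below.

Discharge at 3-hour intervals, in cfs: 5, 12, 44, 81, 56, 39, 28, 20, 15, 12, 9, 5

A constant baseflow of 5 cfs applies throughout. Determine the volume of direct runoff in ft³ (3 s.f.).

V ≈ 2.87 × 10^6 ft³

Direct-runoff ordinates (Q − Q_b): 0.0, 7.0, 39.0, 76.0, 51.0, 34.0, 23.0, 15.0, 10.0, 7.0, 4.0, 0.0 cfs.
ΣQ_DR = 266.0 cfs.
With Δt = 3 h = 10800 s, V = ΣQ_DR · Δt = 266.0 × 10800 = 2.87 × 10^6 ft³.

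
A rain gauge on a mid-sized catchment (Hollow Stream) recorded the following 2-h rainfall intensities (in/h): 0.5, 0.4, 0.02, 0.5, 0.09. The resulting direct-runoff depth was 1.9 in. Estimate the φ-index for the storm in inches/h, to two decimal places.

Only the 3 blocks with intensity above φ contribute runoff: 0.5, 0.4, 0.5 in/h.
Σ(I−φ)·Δt = d  ⇒  (0.5+0.4+0.5 − 3φ)·2 = 1.9
φ = (1.400 − 1.9/2) / 3 = 0.15 in/h.

φ ≈ 0.15 in/h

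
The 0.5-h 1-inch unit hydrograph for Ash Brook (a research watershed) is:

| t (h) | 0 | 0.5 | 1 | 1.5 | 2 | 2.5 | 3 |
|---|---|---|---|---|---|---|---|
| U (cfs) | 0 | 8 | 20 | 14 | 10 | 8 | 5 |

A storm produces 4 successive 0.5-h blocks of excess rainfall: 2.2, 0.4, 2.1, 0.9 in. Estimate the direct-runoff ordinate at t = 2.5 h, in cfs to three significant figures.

Q ≈ 69.0 cfs

By discrete convolution, Q_j = Σ (P_i / 1 in) · U_{j−i}.
At t = 2.5 h (j=5): Q = (2.2/1)·8 + (0.4/1)·10 + (2.1/1)·14 + (0.9/1)·20 = 69.0 cfs.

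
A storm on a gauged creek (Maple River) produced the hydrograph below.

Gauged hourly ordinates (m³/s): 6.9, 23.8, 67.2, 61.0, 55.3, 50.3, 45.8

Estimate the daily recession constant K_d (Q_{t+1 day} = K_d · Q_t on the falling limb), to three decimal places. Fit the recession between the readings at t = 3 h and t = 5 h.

K_d ≈ 0.099

Between t = 3 h and t = 5 h the flow falls from 61.0 to 50.3 m³/s over 2×1 h = 2 h.
Per-interval ratio K = (50.3/61.0)^(1/2) = 0.9081; K_d = K^(24/1) = 0.099.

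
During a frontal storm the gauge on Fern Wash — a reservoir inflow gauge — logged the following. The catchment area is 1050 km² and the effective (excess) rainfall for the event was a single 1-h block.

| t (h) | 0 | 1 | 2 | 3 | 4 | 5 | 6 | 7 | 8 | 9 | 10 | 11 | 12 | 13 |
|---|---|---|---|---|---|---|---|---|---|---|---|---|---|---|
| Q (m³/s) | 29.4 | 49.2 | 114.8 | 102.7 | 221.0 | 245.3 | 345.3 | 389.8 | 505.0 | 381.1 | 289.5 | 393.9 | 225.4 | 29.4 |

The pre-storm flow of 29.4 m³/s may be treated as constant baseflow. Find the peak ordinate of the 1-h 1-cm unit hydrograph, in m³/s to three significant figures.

U_p ≈ 477 m³/s

Direct runoff: 0.0, 19.8, 85.4, 73.3, 191.6, 215.9, 315.9, 360.4, 475.6, 351.7, 260.1, 364.5, 196.0, 0.0 m³/s; ΣQ_DR = 2910 m³/s, peak = 475.6 m³/s.
Runoff depth d = ΣQ_DR·Δt / A = 2910 × 3600 / (1050 km²) = 9.978 mm.
The 1-cm UH is the DRH scaled by (10 mm)/d, so U_p = 475.6 × 10/9.978 = 477 m³/s.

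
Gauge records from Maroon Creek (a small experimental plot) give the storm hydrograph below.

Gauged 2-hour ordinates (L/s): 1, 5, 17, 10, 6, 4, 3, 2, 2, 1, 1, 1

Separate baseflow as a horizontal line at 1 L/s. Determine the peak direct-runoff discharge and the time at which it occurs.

Q_p = 16.0 L/s at t = 4 h

Subtracting baseflow gives direct-runoff ordinates: 0.0, 4.0, 16.0, 9.0, 5.0, 3.0, 2.0, 1.0, 1.0, 0.0, 0.0, 0.0 L/s.
The maximum is 16.0 L/s, occurring at the reading for t = 4 h.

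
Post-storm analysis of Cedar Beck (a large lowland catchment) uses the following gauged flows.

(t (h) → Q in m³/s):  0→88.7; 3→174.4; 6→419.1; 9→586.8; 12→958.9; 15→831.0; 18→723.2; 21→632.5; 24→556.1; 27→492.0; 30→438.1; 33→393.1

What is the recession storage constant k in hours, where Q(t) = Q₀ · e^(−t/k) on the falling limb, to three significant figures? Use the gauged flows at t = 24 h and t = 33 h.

On the falling limb, Q drops from 556.1 to 393.1 m³/s between t = 24 h and t = 33 h (Δt = 9 h).
k = −Δt / ln(Q₂/Q₁) = −9 / ln(393.1/556.1) = 25.9 h.

k ≈ 25.9 h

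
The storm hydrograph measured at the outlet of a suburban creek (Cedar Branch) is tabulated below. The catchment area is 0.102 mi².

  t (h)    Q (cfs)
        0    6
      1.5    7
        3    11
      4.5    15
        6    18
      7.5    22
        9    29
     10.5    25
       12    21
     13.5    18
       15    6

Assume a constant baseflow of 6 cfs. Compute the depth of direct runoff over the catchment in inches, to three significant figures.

d ≈ 2.55 in

Direct runoff: 0.0, 1.0, 5.0, 9.0, 12.0, 16.0, 23.0, 19.0, 15.0, 12.0, 0.0 cfs; ΣQ_DR = 112.0 cfs.
V = ΣQ_DR · Δt = 112.0 × 5400 s = 6.048 × 10^5 ft³.
Over A = 0.102 mi², depth = V / A = 2.55 in.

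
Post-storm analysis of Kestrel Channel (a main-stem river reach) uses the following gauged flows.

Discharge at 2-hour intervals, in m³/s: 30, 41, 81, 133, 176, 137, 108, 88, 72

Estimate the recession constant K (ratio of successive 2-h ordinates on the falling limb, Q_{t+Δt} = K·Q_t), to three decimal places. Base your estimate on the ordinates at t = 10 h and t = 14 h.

K ≈ 0.801

Using the recession-limb readings at t = 10 h and t = 14 h: Q falls from 137 to 88 m³/s over 2 intervals.
K = (Q₂/Q₁)^(1/2) = (88/137)^(1/2) = 0.801.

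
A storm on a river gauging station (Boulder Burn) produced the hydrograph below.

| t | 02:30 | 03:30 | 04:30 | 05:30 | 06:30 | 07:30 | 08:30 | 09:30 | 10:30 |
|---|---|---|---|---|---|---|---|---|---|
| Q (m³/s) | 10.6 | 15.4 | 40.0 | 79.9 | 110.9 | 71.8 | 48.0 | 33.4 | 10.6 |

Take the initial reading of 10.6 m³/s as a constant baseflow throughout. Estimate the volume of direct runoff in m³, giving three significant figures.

V ≈ 1.17 × 10^6 m³

Direct-runoff ordinates (Q − Q_b): 0.0, 4.8, 29.4, 69.3, 100.3, 61.2, 37.4, 22.8, 0.0 m³/s.
ΣQ_DR = 325.2 m³/s.
With Δt = 1 h = 3600 s, V = ΣQ_DR · Δt = 325.2 × 3600 = 1.17 × 10^6 m³.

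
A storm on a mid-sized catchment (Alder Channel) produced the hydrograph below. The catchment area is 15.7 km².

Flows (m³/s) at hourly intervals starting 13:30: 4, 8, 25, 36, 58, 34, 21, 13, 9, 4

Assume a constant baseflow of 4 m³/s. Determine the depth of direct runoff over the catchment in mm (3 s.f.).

Direct runoff: 0.0, 4.0, 21.0, 32.0, 54.0, 30.0, 17.0, 9.0, 5.0, 0.0 m³/s; ΣQ_DR = 172.0 m³/s.
V = ΣQ_DR · Δt = 172.0 × 3600 s = 6.192 × 10^5 m³.
Over A = 15.7 km², depth = V / A = 39.4 mm.

d ≈ 39.4 mm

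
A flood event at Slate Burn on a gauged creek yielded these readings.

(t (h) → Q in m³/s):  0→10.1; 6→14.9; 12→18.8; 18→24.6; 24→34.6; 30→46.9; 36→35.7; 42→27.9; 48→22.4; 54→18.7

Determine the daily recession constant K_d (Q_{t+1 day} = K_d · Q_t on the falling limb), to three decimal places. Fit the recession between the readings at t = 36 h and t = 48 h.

K_d ≈ 0.394

Between t = 36 h and t = 48 h the flow falls from 35.7 to 22.4 m³/s over 2×6 h = 12 h.
Per-interval ratio K = (22.4/35.7)^(1/2) = 0.7921; K_d = K^(24/6) = 0.394.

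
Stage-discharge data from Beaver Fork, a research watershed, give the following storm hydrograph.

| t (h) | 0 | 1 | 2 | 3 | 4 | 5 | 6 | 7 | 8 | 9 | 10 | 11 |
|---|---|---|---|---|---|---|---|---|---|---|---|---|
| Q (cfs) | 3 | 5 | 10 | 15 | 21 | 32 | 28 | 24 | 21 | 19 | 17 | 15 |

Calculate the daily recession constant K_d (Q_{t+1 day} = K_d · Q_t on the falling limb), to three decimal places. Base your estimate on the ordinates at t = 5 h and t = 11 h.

Between t = 5 h and t = 11 h the flow falls from 32 to 15 cfs over 6×1 h = 6 h.
Per-interval ratio K = (15/32)^(1/6) = 0.8814; K_d = K^(24/1) = 0.048.

K_d ≈ 0.048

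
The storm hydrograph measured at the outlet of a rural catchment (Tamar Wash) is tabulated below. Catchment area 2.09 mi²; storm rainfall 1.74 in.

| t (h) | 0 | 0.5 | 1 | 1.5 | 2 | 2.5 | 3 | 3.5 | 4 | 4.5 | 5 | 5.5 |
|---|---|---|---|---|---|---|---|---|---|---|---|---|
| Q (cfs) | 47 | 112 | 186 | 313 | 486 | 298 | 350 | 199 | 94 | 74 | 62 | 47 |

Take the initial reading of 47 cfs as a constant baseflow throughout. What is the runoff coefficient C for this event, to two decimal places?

ΣQ_DR = 1704 cfs; V = ΣQ_DR·Δt = 3.067 × 10^6 ft³.
Runoff depth d = V / A = 0.6317 in.
C = d / P = 0.6317 / 1.74 = 0.36.

C ≈ 0.36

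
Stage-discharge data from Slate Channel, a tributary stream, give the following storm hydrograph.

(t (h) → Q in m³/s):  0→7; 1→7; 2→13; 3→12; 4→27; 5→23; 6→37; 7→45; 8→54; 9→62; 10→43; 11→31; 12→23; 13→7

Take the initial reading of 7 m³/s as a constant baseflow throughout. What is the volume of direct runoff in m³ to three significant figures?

Direct-runoff ordinates (Q − Q_b): 0.0, 0.0, 6.0, 5.0, 20.0, 16.0, 30.0, 38.0, 47.0, 55.0, 36.0, 24.0, 16.0, 0.0 m³/s.
ΣQ_DR = 293.0 m³/s.
With Δt = 1 h = 3600 s, V = ΣQ_DR · Δt = 293.0 × 3600 = 1.05 × 10^6 m³.

V ≈ 1.05 × 10^6 m³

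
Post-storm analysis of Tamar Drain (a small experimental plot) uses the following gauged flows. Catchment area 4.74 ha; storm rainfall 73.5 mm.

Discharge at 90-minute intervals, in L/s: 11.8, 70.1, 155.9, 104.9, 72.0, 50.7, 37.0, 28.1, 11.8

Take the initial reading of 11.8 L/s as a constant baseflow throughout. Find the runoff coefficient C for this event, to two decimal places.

ΣQ_DR = 436.1 L/s; V = ΣQ_DR·Δt = 2.355 × 10^6 L.
Runoff depth d = V / A = 49.68 mm.
C = d / P = 49.68 / 73.5 = 0.68.

C ≈ 0.68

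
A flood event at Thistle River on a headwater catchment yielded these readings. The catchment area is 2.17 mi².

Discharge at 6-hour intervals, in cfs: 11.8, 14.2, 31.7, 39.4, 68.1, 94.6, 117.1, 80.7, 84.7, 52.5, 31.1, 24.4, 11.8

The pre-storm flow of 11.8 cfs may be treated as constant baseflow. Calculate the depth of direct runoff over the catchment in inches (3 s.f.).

Direct runoff: 0.0, 2.4, 19.9, 27.6, 56.3, 82.8, 105.3, 68.9, 72.9, 40.7, 19.3, 12.6, 0.0 cfs; ΣQ_DR = 508.7 cfs.
V = ΣQ_DR · Δt = 508.7 × 21600 s = 1.099 × 10^7 ft³.
Over A = 2.17 mi², depth = V / A = 2.18 in.

d ≈ 2.18 in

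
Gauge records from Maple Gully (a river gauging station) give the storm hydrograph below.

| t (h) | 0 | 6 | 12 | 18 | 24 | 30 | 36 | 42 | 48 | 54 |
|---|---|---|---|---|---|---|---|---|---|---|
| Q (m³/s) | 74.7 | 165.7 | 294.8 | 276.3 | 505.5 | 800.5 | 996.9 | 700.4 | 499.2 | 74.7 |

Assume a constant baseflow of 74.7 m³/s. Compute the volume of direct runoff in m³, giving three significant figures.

V ≈ 7.87 × 10^7 m³

Direct-runoff ordinates (Q − Q_b): 0.0, 91.0, 220.1, 201.6, 430.8, 725.8, 922.2, 625.7, 424.5, 0.0 m³/s.
ΣQ_DR = 3642 m³/s.
With Δt = 6 h = 21600 s, V = ΣQ_DR · Δt = 3642 × 21600 = 7.87 × 10^7 m³.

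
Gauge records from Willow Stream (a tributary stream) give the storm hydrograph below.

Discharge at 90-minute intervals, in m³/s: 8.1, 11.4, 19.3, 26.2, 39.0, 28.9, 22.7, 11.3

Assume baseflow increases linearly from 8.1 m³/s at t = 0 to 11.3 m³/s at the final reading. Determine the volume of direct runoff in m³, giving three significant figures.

Direct-runoff ordinates (Q − Q_b): 0.00, 2.84, 10.29, 16.73, 29.07, 18.51, 11.86, 0.00 m³/s.
ΣQ_DR = 89.30 m³/s.
With Δt = 1.5 h = 5400 s, V = ΣQ_DR · Δt = 89.30 × 5400 = 4.82 × 10^5 m³.

V ≈ 4.82 × 10^5 m³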